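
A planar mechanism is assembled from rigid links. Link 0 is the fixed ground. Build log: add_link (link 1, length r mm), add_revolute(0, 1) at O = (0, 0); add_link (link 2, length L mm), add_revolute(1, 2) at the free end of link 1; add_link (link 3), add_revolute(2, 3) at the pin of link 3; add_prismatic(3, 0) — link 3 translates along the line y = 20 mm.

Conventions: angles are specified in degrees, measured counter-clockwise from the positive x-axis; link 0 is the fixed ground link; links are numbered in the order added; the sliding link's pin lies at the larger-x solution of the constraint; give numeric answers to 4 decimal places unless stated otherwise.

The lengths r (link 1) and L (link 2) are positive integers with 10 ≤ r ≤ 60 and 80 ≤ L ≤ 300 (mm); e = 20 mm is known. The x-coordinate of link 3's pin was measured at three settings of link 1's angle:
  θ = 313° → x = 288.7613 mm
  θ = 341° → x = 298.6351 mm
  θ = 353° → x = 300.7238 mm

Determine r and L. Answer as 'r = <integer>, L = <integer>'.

constraint per measurement: (x − r cos θ)² + (r sin θ − e)² = L²
subtracting the θ₁ and θ₂ equations cancels the r² and L² terms:
r = (x₁² − x₂²) / (2[(x₁cos θ₁ + e sin θ₁) − (x₂cos θ₂ + e sin θ₂)]) = 30.9999 → r = 31
L² = (x₁ − r cos θ₁)² + (r sin θ₁ − e)² = 73441.0135 → L = 271.0000 → L = 271
check at θ₃=353°: x = 300.7238 (printed 300.7238) ✓

r = 31, L = 271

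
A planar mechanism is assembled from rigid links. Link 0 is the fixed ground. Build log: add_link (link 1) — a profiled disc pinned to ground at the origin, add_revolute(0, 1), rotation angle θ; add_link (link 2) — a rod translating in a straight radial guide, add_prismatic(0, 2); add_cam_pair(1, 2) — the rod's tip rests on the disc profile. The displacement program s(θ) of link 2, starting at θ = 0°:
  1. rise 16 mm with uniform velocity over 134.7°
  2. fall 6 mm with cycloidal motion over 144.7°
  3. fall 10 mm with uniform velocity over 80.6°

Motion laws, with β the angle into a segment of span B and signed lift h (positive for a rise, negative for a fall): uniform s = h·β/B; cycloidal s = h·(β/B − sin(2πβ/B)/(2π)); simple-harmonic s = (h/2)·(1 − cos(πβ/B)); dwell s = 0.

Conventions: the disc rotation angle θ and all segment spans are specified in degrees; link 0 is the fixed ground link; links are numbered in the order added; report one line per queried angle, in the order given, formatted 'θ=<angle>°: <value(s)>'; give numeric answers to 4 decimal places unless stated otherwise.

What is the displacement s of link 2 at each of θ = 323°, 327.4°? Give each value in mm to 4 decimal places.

seg 1 [0°–134.7°] uniform, h=16: full span → s += 16 → s = 16.0000
seg 2 [134.7°–279.4°] cycloidal, h=-6: full span → s += -6 → s = 10.0000
seg 3 [279.4°–360°] uniform, h=-10: θ=323° here. β=43.6, B=80.6. -10·43.6/80.6 = -5.4094 → s = 4.5906
seg 3 [279.4°–360°] uniform, h=-10: θ=327.4° here. β=48, B=80.6. -10·48/80.6 = -5.9553 → s = 4.0447

θ=323°: 4.5906
θ=327.4°: 4.0447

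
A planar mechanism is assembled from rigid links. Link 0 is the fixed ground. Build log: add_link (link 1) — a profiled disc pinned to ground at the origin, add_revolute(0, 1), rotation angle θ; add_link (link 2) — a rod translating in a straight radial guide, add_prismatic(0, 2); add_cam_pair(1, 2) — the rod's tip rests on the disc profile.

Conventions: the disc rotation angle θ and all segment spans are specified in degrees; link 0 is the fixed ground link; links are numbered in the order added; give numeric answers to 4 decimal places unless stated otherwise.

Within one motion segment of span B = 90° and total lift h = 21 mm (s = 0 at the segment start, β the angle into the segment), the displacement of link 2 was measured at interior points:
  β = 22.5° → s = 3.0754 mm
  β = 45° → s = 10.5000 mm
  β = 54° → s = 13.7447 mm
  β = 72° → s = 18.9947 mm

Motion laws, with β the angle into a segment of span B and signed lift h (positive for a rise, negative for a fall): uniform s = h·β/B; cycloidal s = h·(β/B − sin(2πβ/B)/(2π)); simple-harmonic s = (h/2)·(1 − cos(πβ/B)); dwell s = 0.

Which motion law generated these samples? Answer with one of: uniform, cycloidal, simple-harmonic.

candidates at β/B = r: uniform s = h·r (linear in β); cycloidal s = h·(r − sin(2πr)/(2π)); simple-harmonic s = (h/2)(1 − cos(πr))
β=22.5°: printed 3.0754 | uniform 5.2500, cycloidal 1.9077, simple-harmonic 3.0754
β=45°: printed 10.5000 | uniform 10.5000, cycloidal 10.5000, simple-harmonic 10.5000
β=54°: printed 13.7447 | uniform 12.6000, cycloidal 14.5645, simple-harmonic 13.7447
β=72°: printed 18.9947 | uniform 16.8000, cycloidal 19.9787, simple-harmonic 18.9947
only one law matches every sample → simple-harmonic

simple-harmonic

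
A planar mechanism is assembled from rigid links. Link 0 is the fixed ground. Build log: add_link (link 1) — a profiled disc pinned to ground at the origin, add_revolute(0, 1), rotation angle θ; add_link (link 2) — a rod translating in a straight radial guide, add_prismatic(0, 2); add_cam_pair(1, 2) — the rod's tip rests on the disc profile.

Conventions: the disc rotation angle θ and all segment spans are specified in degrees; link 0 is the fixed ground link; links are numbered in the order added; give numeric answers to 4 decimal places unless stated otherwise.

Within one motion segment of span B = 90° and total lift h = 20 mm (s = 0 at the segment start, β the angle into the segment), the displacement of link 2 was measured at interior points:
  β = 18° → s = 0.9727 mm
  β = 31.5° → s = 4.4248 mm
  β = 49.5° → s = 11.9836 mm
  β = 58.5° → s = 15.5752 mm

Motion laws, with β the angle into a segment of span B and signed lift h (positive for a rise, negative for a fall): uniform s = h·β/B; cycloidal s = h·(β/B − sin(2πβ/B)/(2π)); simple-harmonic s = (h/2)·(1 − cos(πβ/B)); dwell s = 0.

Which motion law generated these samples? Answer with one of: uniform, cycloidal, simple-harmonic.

candidates at β/B = r: uniform s = h·r (linear in β); cycloidal s = h·(r − sin(2πr)/(2π)); simple-harmonic s = (h/2)(1 − cos(πr))
β=18°: printed 0.9727 | uniform 4.0000, cycloidal 0.9727, simple-harmonic 1.9098
β=31.5°: printed 4.4248 | uniform 7.0000, cycloidal 4.4248, simple-harmonic 5.4601
β=49.5°: printed 11.9836 | uniform 11.0000, cycloidal 11.9836, simple-harmonic 11.5643
β=58.5°: printed 15.5752 | uniform 13.0000, cycloidal 15.5752, simple-harmonic 14.5399
only one law matches every sample → cycloidal

cycloidal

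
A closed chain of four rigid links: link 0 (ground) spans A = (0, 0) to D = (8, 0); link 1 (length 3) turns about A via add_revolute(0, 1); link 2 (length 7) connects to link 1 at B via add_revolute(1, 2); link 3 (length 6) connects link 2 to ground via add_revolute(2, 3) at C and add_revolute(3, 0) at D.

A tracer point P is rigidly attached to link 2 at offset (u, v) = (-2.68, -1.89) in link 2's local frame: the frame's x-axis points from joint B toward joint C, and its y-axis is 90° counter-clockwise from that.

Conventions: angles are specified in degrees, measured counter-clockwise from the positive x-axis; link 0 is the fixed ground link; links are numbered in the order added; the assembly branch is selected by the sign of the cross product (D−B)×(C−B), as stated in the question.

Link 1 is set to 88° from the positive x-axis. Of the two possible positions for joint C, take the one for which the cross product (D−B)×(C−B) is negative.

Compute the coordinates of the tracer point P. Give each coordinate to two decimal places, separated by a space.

A=(0,0), D=(8.00,0)
B = A + 3.00·(cos88°, sin88°) = (0.1047, 2.9982)
|BD| = 8.4454
circle(B,7.00) ∩ circle(D,6.00): a=4.9924, h=4.9068
  candidates: C₊=(6.5138,5.8130) cross=41.440; C₋=(3.0299,-3.3613) cross=-41.440
  branch - wants cross < 0 → take C=(3.0299,-3.3613) (cross=-41.440)
ex = (C−B)/|BC| = (0.4179,-0.9085); ey = (0.9085,0.4179)
P = B + -2.68·ex + -1.89·ey = (-2.7323,4.6431)

-2.73 4.64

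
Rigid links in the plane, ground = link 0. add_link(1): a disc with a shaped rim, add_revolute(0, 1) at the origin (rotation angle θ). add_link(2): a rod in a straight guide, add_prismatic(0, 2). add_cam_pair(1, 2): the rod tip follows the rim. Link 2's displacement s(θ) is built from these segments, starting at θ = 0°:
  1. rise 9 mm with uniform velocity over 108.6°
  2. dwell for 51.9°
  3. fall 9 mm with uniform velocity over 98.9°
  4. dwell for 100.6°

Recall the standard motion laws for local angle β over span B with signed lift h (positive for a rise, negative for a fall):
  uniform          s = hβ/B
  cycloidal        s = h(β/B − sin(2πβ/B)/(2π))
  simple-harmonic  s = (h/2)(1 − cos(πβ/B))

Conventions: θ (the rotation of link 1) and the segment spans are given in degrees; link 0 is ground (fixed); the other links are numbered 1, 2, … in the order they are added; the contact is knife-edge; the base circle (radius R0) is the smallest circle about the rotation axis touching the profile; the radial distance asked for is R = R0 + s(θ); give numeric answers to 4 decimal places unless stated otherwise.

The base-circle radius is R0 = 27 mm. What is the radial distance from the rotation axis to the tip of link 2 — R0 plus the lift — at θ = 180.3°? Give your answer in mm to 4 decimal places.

segment 1 (0° to 108.6°, uniform, h = 9) is passed completely: s = 0.0000 + (9) = 9.0000
segment 2 (108.6° to 160.5°, dwell): s unchanged at 9.0000
θ = 180.3° falls in segment 3 (160.5° to 259.4°, uniform, h = -9): β = 180.3 − 160.5 = 19.8°, B = 98.9°; Δs = -9·19.8/98.9 = -1.8018; s = 9.0000 − 1.8018 = 7.1982
R = R0 + s = 27 + 7.1982 = 34.1982

34.1982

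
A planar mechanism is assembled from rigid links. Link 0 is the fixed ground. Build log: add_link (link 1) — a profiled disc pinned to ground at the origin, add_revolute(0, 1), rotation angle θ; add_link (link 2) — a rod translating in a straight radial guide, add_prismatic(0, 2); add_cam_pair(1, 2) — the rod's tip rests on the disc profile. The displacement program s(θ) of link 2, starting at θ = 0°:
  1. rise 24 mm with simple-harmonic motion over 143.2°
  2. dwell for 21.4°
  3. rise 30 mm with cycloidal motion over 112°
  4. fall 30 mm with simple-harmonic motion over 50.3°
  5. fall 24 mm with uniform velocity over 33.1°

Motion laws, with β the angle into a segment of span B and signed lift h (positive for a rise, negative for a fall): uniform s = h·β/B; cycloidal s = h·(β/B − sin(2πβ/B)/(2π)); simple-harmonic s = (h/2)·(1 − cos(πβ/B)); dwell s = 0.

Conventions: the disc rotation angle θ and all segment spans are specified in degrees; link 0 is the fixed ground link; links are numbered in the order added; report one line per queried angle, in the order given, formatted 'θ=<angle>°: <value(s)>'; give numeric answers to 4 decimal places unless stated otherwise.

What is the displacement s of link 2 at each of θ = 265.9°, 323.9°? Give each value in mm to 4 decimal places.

seg 1 [0°–143.2°] simple-harmonic, h=24: full span → s += 24 → s = 24.0000
seg 2 [143.2°–164.6°] dwell: s stays 24.0000
seg 3 [164.6°–276.6°] cycloidal, h=30: θ=265.9° here. β=101.3, B=112. 30·(0.9045 − sin(2π·0.9045)/(2π)) = 29.8310 → s = 53.8310
seg 3 [164.6°–276.6°] cycloidal, h=30: full span → s += 30 → s = 54.0000
seg 4 [276.6°–326.9°] simple-harmonic, h=-30: θ=323.9° here. β=47.3, B=50.3. -30/2·(1 − cos(π·0.9404)) = -29.7375 → s = 24.2625

θ=265.9°: 53.8310
θ=323.9°: 24.2625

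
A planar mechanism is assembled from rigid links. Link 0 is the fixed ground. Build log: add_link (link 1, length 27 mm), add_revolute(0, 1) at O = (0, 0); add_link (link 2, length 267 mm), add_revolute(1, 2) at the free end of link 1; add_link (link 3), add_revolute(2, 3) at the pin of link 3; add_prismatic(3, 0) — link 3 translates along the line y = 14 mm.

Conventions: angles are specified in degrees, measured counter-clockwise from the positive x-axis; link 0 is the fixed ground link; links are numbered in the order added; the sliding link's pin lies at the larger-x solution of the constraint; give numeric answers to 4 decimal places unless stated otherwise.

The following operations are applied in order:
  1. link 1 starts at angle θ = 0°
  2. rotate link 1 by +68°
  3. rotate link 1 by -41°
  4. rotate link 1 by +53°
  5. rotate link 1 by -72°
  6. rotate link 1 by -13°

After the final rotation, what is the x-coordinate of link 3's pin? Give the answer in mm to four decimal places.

geometry: r = 27 mm, L = 267 mm, e = 14 mm; θ starts at 0°
rotate link 1 by +68°: θ ← 0° +68° = 68°
rotate link 1 by -41°: θ ← 68° -41° = 27°
rotate link 1 by +53°: θ ← 27° +53° = 80°
rotate link 1 by -72°: θ ← 80° -72° = 8°
rotate link 1 by -13°: θ ← 8° -13° = -5°
crank pin P = (r cos θ, r sin θ) = (26.897257, -2.353205)
h = r sin θ − e = -2.353205 − 14 = -16.353205
x = r cos θ + √(L² − h²) = 26.897257 + 266.498729 = 293.395986

293.3960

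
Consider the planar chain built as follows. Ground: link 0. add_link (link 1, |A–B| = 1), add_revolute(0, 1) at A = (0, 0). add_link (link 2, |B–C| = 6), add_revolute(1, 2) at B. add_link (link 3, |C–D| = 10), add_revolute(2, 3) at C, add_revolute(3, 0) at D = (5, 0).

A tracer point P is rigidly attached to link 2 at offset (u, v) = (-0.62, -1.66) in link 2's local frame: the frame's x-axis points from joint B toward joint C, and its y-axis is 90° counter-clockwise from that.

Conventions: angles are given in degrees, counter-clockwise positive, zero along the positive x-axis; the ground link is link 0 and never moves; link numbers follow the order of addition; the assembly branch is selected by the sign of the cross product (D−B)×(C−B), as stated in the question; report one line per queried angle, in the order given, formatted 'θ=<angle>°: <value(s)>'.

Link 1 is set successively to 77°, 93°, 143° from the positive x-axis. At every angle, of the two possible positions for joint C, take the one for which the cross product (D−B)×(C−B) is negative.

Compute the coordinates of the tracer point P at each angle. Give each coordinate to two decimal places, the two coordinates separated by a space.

A=(0,0), D=(5.00,0)
θ=77°: B = A + 1.00·(cos77°, sin77°) = (0.2250, 0.9744)
θ=77°: |BD| = 4.8734
θ=77°: circle(B,6.00) ∩ circle(D,10.00): a=-4.1295, h=4.3529
θ=77°:   candidates: C₊=(-2.9509,6.0650) cross=21.213; C₋=(-4.6914,-2.4650) cross=-21.213
θ=77°:   branch - wants cross < 0 → take C=(-4.6914,-2.4650) (cross=-21.213)
θ=77°: ex = (C−B)/|BC| = (-0.8194,-0.5732); ey = (0.5732,-0.8194)
θ=77°: P = B + -0.62·ex + -1.66·ey = (-0.2186,2.6900)
θ=93°: B = A + 1.00·(cos93°, sin93°) = (-0.0523, 0.9986)
θ=93°: |BD| = 5.1501
θ=93°: circle(B,6.00) ∩ circle(D,10.00): a=-3.6384, h=4.7709
θ=93°:   candidates: C₊=(-2.6966,6.3845) cross=24.571; C₋=(-4.5468,-2.9762) cross=-24.571
θ=93°:   branch - wants cross < 0 → take C=(-4.5468,-2.9762) (cross=-24.571)
θ=93°: ex = (C−B)/|BC| = (-0.7491,-0.6625); ey = (0.6625,-0.7491)
θ=93°: P = B + -0.62·ex + -1.66·ey = (-0.6876,2.6528)
θ=143°: B = A + 1.00·(cos143°, sin143°) = (-0.7986, 0.6018)
θ=143°: |BD| = 5.8298
θ=143°: circle(B,6.00) ∩ circle(D,10.00): a=-2.5742, h=5.4197
θ=143°:   candidates: C₊=(-2.7996,6.2583) cross=31.596; C₋=(-3.9185,-4.5232) cross=-31.596
θ=143°:   branch - wants cross < 0 → take C=(-3.9185,-4.5232) (cross=-31.596)
θ=143°: ex = (C−B)/|BC| = (-0.5200,-0.8542); ey = (0.8542,-0.5200)
θ=143°: P = B + -0.62·ex + -1.66·ey = (-1.8942,1.9946)

θ=77°: -0.22 2.69
θ=93°: -0.69 2.65
θ=143°: -1.89 1.99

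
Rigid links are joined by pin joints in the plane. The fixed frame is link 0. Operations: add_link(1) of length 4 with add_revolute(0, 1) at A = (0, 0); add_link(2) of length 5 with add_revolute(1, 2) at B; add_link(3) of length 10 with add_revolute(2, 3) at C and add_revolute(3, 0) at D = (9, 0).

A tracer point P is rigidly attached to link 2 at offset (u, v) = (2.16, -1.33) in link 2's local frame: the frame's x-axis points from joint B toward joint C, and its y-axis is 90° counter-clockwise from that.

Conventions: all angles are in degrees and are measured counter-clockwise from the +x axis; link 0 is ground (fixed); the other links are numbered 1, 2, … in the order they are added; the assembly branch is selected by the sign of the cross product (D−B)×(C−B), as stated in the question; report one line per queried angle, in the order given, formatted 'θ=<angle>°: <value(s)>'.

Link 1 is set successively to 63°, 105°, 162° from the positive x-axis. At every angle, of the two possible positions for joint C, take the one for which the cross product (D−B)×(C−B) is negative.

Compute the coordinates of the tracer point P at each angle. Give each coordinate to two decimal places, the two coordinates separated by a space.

A=(0,0), D=(9.00,0)
θ=63°: B = A + 4.00·(cos63°, sin63°) = (1.8160, 3.5640)
θ=63°: |BD| = 8.0195
θ=63°: circle(B,5.00) ∩ circle(D,10.00): a=-0.6663, h=4.9554
θ=63°:   candidates: C₊=(3.4213,8.2993) cross=39.740; C₋=(-0.9832,-0.5790) cross=-39.740
θ=63°:   branch - wants cross < 0 → take C=(-0.9832,-0.5790) (cross=-39.740)
θ=63°: ex = (C−B)/|BC| = (-0.5598,-0.8286); ey = (0.8286,-0.5598)
θ=63°: P = B + 2.16·ex + -1.33·ey = (-0.4953,2.5188)
θ=105°: B = A + 4.00·(cos105°, sin105°) = (-1.0353, 3.8637)
θ=105°: |BD| = 10.7534
θ=105°: circle(B,5.00) ∩ circle(D,10.00): a=1.8894, h=4.6293
θ=105°:   candidates: C₊=(2.3913,7.5050) cross=49.780; C₋=(-0.9353,-1.1353) cross=-49.780
θ=105°:   branch - wants cross < 0 → take C=(-0.9353,-1.1353) (cross=-49.780)
θ=105°: ex = (C−B)/|BC| = (0.0200,-0.9998); ey = (0.9998,0.0200)
θ=105°: P = B + 2.16·ex + -1.33·ey = (-2.3218,1.6776)
θ=162°: B = A + 4.00·(cos162°, sin162°) = (-3.8042, 1.2361)
θ=162°: |BD| = 12.8638
θ=162°: circle(B,5.00) ∩ circle(D,10.00): a=3.5167, h=3.5543
θ=162°:   candidates: C₊=(0.0377,4.4360) cross=45.721; C₋=(-0.6453,-2.6397) cross=-45.721
θ=162°:   branch - wants cross < 0 → take C=(-0.6453,-2.6397) (cross=-45.721)
θ=162°: ex = (C−B)/|BC| = (0.6318,-0.7751); ey = (0.7751,0.6318)
θ=162°: P = B + 2.16·ex + -1.33·ey = (-3.4705,-1.2785)

θ=63°: -0.50 2.52
θ=105°: -2.32 1.68
θ=162°: -3.47 -1.28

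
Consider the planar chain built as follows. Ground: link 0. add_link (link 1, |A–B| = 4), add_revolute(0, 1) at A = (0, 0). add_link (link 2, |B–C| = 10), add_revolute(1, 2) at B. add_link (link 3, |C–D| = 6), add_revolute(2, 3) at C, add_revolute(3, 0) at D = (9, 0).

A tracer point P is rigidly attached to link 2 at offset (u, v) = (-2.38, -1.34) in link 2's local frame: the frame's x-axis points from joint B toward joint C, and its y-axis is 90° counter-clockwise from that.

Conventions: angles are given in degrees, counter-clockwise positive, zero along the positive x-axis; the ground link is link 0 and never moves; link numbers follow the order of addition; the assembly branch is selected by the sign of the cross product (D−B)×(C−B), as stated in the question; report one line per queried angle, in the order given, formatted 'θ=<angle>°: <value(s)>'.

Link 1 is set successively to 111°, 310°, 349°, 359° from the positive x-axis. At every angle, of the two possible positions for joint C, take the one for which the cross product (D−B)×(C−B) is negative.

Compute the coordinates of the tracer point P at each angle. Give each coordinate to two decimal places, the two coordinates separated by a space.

A=(0,0), D=(9.00,0)
θ=111°: B = A + 4.00·(cos111°, sin111°) = (-1.4335, 3.7343)
θ=111°: |BD| = 11.0816
θ=111°: circle(B,10.00) ∩ circle(D,6.00): a=8.4285, h=5.3815
θ=111°:   candidates: C₊=(8.3155,5.9608) cross=59.636; C₋=(4.6885,-4.1727) cross=-59.636
θ=111°:   branch - wants cross < 0 → take C=(4.6885,-4.1727) (cross=-59.636)
θ=111°: ex = (C−B)/|BC| = (0.6122,-0.7907); ey = (0.7907,0.6122)
θ=111°: P = B + -2.38·ex + -1.34·ey = (-3.9501,4.7958)
θ=310°: B = A + 4.00·(cos310°, sin310°) = (2.5712, -3.0642)
θ=310°: |BD| = 7.1217
θ=310°: circle(B,10.00) ∩ circle(D,6.00): a=8.0542, h=5.9271
θ=310°:   candidates: C₊=(7.2915,5.7516) cross=42.211; C₋=(12.3919,-4.9493) cross=-42.211
θ=310°:   branch - wants cross < 0 → take C=(12.3919,-4.9493) (cross=-42.211)
θ=310°: ex = (C−B)/|BC| = (0.9821,-0.1885); ey = (0.1885,0.9821)
θ=310°: P = B + -2.38·ex + -1.34·ey = (-0.0188,-3.9315)
θ=349°: B = A + 4.00·(cos349°, sin349°) = (3.9265, -0.7632)
θ=349°: |BD| = 5.1306
θ=349°: circle(B,10.00) ∩ circle(D,6.00): a=8.8024, h=4.7453
θ=349°:   candidates: C₊=(11.9250,5.2387) cross=24.346; C₋=(13.3369,-4.1463) cross=-24.346
θ=349°:   branch - wants cross < 0 → take C=(13.3369,-4.1463) (cross=-24.346)
θ=349°: ex = (C−B)/|BC| = (0.9410,-0.3383); ey = (0.3383,0.9410)
θ=349°: P = B + -2.38·ex + -1.34·ey = (1.2335,-1.2191)
θ=359°: B = A + 4.00·(cos359°, sin359°) = (3.9994, -0.0698)
θ=359°: |BD| = 5.0011
θ=359°: circle(B,10.00) ∩ circle(D,6.00): a=8.8991, h=4.5613
θ=359°:   candidates: C₊=(12.8340,4.6152) cross=22.811; C₋=(12.9613,-4.5064) cross=-22.811
θ=359°:   branch - wants cross < 0 → take C=(12.9613,-4.5064) (cross=-22.811)
θ=359°: ex = (C−B)/|BC| = (0.8962,-0.4437); ey = (0.4437,0.8962)
θ=359°: P = B + -2.38·ex + -1.34·ey = (1.2719,-0.2148)

θ=111°: -3.95 4.80
θ=310°: -0.02 -3.93
θ=349°: 1.23 -1.22
θ=359°: 1.27 -0.21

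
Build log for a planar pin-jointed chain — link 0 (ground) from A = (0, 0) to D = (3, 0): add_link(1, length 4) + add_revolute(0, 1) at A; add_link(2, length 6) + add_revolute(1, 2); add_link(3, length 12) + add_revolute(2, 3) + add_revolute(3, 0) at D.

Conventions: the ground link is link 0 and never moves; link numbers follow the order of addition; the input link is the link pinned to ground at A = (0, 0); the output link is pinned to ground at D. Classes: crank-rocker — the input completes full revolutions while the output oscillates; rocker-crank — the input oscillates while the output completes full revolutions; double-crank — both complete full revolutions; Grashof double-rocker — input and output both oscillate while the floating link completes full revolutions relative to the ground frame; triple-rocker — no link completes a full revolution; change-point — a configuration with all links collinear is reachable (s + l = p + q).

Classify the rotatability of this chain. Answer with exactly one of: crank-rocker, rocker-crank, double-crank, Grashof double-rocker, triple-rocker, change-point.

lengths: ground=3, input=4, coupler=6, output=12
sorted: s=3 (shortest), l=12 (longest), p+q=10
s + l = 15 vs p + q = 10
s + l > p + q → non-Grashof → no link fully rotates → triple-rocker

triple-rocker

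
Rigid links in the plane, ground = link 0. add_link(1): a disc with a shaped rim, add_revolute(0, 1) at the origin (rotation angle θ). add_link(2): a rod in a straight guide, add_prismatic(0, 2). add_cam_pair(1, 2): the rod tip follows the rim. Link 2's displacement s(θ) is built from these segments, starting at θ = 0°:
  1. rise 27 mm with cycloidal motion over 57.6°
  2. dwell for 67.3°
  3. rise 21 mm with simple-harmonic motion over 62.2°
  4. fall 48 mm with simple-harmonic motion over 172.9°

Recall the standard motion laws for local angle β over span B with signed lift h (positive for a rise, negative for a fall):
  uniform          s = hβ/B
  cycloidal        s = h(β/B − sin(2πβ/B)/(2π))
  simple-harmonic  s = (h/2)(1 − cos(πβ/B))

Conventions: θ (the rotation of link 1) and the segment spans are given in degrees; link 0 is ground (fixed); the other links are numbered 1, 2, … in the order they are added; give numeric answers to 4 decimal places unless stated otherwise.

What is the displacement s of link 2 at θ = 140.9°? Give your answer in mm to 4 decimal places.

segment 1 (0° to 57.6°, cycloidal, h = 27) is passed completely: s = 0.0000 + (27) = 27.0000
segment 2 (57.6° to 124.9°, dwell): s unchanged at 27.0000
θ = 140.9° falls in segment 3 (124.9° to 187.1°, simple-harmonic, h = 21): β = 140.9 − 124.9 = 16°, B = 62.2°; Δs = 21/2·(1 − cos(π·0.2572)) = 3.2460; s = 27.0000 + 3.2460 = 30.2460

30.2460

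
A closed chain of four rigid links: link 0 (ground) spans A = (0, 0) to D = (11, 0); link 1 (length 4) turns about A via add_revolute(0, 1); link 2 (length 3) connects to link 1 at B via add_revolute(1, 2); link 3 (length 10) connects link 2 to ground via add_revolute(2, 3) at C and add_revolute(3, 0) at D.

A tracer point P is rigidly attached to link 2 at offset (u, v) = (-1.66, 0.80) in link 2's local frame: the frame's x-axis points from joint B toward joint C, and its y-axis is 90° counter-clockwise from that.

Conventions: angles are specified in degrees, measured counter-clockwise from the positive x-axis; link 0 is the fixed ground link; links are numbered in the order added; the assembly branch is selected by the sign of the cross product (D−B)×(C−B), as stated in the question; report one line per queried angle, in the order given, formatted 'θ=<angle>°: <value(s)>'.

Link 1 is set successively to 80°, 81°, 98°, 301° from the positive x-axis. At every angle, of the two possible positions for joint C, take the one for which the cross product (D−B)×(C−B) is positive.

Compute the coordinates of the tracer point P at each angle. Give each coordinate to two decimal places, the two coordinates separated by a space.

A=(0,0), D=(11.00,0)
θ=80°: B = A + 4.00·(cos80°, sin80°) = (0.6946, 3.9392)
θ=80°: |BD| = 11.0326
θ=80°: circle(B,3.00) ∩ circle(D,10.00): a=1.3922, h=2.6574
θ=80°:   candidates: C₊=(2.9438,5.9244) cross=29.318; C₋=(1.0462,0.9599) cross=-29.318
θ=80°:   branch + wants cross > 0 → take C=(2.9438,5.9244) (cross=29.318)
θ=80°: ex = (C−B)/|BC| = (0.7498,0.6617); ey = (-0.6617,0.7498)
θ=80°: P = B + -1.66·ex + 0.80·ey = (-1.0794,3.4406)
θ=81°: B = A + 4.00·(cos81°, sin81°) = (0.6257, 3.9508)
θ=81°: |BD| = 11.1011
θ=81°: circle(B,3.00) ∩ circle(D,10.00): a=1.4518, h=2.6253
θ=81°:   candidates: C₊=(2.9168,5.8875) cross=29.144; C₋=(1.0482,0.9806) cross=-29.144
θ=81°:   branch + wants cross > 0 → take C=(2.9168,5.8875) (cross=29.144)
θ=81°: ex = (C−B)/|BC| = (0.7637,0.6456); ey = (-0.6456,0.7637)
θ=81°: P = B + -1.66·ex + 0.80·ey = (-1.1585,3.4901)
θ=98°: B = A + 4.00·(cos98°, sin98°) = (-0.5567, 3.9611)
θ=98°: |BD| = 12.2167
θ=98°: circle(B,3.00) ∩ circle(D,10.00): a=2.3839, h=1.8212
θ=98°:   candidates: C₊=(2.2890,4.9110) cross=22.249; C₋=(1.1079,1.4653) cross=-22.249
θ=98°:   branch + wants cross > 0 → take C=(2.2890,4.9110) (cross=22.249)
θ=98°: ex = (C−B)/|BC| = (0.9485,0.3166); ey = (-0.3166,0.9485)
θ=98°: P = B + -1.66·ex + 0.80·ey = (-2.3846,4.1943)
θ=301°: B = A + 4.00·(cos301°, sin301°) = (2.0602, -3.4287)
θ=301°: |BD| = 9.5748
θ=301°: circle(B,3.00) ∩ circle(D,10.00): a=0.0353, h=2.9998
θ=301°:   candidates: C₊=(1.0189,-0.6152) cross=28.722; C₋=(3.1673,-6.2169) cross=-28.722
θ=301°:   branch + wants cross > 0 → take C=(1.0189,-0.6152) (cross=28.722)
θ=301°: ex = (C−B)/|BC| = (-0.3471,0.9378); ey = (-0.9378,-0.3471)
θ=301°: P = B + -1.66·ex + 0.80·ey = (1.8860,-5.2631)

θ=80°: -1.08 3.44
θ=81°: -1.16 3.49
θ=98°: -2.38 4.19
θ=301°: 1.89 -5.26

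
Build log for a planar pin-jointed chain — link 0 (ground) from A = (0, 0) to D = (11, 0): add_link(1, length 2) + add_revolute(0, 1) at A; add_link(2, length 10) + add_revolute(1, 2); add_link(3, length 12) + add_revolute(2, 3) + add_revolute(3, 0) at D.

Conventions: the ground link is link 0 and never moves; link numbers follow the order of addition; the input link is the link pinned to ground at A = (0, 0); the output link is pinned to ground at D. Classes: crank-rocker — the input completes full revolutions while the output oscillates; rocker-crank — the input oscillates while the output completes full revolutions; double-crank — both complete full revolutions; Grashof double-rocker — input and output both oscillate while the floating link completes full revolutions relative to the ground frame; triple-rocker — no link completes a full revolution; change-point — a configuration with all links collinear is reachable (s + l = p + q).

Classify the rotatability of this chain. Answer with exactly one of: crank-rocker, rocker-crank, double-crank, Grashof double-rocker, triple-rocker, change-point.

lengths: ground=11, input=2, coupler=10, output=12
sorted: s=2 (shortest), l=12 (longest), p+q=21
s + l = 14 vs p + q = 21
s + l < p + q (Grashof) with shortest = input link → crank-rocker

crank-rocker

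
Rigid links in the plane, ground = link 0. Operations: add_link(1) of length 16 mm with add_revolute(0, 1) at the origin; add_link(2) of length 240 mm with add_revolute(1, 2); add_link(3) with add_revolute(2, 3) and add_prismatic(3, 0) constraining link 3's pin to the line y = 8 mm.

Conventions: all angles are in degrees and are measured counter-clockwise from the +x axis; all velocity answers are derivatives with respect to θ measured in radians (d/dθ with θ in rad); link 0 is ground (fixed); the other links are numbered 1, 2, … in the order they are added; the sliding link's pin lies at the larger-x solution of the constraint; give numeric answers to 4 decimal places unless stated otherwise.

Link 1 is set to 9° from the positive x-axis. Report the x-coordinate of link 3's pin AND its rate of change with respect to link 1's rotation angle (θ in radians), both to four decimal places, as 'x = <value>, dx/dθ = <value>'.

geometry: r = 16 mm, L = 240 mm, e = 8 mm
crank pin P = (r cos θ, r sin θ) = (15.803013, 2.502951)
h = r sin θ − e = 2.502951 − 8 = -5.497049
x = r cos θ + √(L² − h²) = 15.803013 + 239.937039 = 255.740052
dx/dθ = −r sin θ − h·r cos θ/√(L² − h²) (θ in radians; h = -5.497049) = -2.140898

x = 255.7401, dx/dθ = -2.1409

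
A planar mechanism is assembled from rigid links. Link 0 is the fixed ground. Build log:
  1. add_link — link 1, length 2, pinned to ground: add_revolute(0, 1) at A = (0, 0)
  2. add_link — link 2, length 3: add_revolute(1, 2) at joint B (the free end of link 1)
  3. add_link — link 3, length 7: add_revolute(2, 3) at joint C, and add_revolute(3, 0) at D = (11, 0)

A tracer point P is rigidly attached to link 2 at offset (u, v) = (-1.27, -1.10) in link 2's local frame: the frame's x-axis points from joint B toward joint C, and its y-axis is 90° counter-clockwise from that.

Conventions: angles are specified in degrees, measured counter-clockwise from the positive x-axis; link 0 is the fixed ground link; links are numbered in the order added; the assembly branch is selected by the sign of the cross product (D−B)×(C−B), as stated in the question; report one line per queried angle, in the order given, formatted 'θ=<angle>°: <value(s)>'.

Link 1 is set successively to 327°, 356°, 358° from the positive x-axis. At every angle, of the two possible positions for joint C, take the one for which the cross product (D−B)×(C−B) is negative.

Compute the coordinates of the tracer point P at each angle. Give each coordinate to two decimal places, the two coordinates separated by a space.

A=(0,0), D=(11.00,0)
θ=327°: B = A + 2.00·(cos327°, sin327°) = (1.6773, -1.0893)
θ=327°: |BD| = 9.3861
θ=327°: circle(B,3.00) ∩ circle(D,7.00): a=2.5622, h=1.5604
θ=327°:   candidates: C₊=(4.0412,0.7580) cross=14.647; C₋=(4.4033,-2.3418) cross=-14.647
θ=327°:   branch - wants cross < 0 → take C=(4.4033,-2.3418) (cross=-14.647)
θ=327°: ex = (C−B)/|BC| = (0.9087,-0.4175); ey = (0.4175,0.9087)
θ=327°: P = B + -1.27·ex + -1.10·ey = (0.0641,-1.5586)
θ=356°: B = A + 2.00·(cos356°, sin356°) = (1.9951, -0.1395)
θ=356°: |BD| = 9.0060
θ=356°: circle(B,3.00) ∩ circle(D,7.00): a=2.2822, h=1.9472
θ=356°:   candidates: C₊=(4.2469,1.8428) cross=17.536; C₋=(4.3072,-2.0511) cross=-17.536
θ=356°:   branch - wants cross < 0 → take C=(4.3072,-2.0511) (cross=-17.536)
θ=356°: ex = (C−B)/|BC| = (0.7707,-0.6372); ey = (0.6372,0.7707)
θ=356°: P = B + -1.27·ex + -1.10·ey = (0.3154,-0.1781)
θ=358°: B = A + 2.00·(cos358°, sin358°) = (1.9988, -0.0698)
θ=358°: |BD| = 9.0015
θ=358°: circle(B,3.00) ∩ circle(D,7.00): a=2.2789, h=1.9511
θ=358°:   candidates: C₊=(4.2625,1.8989) cross=17.563; C₋=(4.2927,-2.0031) cross=-17.563
θ=358°:   branch - wants cross < 0 → take C=(4.2927,-2.0031) (cross=-17.563)
θ=358°: ex = (C−B)/|BC| = (0.7647,-0.6444); ey = (0.6444,0.7647)
θ=358°: P = B + -1.27·ex + -1.10·ey = (0.3188,-0.0925)

θ=327°: 0.06 -1.56
θ=356°: 0.32 -0.18
θ=358°: 0.32 -0.09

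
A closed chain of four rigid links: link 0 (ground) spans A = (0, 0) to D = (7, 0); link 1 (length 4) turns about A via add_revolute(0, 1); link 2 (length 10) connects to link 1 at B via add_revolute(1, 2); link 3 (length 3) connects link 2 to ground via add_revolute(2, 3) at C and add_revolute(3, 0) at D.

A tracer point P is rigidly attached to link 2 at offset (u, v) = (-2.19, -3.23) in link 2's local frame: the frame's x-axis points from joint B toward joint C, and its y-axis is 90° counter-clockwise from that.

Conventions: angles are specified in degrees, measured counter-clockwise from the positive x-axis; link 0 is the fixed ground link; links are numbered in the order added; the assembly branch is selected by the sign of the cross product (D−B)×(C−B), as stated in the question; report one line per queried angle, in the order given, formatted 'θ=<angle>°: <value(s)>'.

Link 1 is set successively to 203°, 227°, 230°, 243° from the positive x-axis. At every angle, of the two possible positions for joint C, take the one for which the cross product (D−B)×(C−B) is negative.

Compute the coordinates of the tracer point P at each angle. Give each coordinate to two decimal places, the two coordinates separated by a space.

A=(0,0), D=(7.00,0)
θ=203°: B = A + 4.00·(cos203°, sin203°) = (-3.6820, -1.5629)
θ=203°: |BD| = 10.7958
θ=203°: circle(B,10.00) ∩ circle(D,3.00): a=9.6125, h=2.7568
θ=203°:   candidates: C₊=(5.4301,2.5564) cross=29.762; C₋=(6.2283,-2.8991) cross=-29.762
θ=203°:   branch - wants cross < 0 → take C=(6.2283,-2.8991) (cross=-29.762)
θ=203°: ex = (C−B)/|BC| = (0.9910,-0.1336); ey = (0.1336,0.9910)
θ=203°: P = B + -2.19·ex + -3.23·ey = (-6.2840,-4.4714)
θ=227°: B = A + 4.00·(cos227°, sin227°) = (-2.7280, -2.9254)
θ=227°: |BD| = 10.1583
θ=227°: circle(B,10.00) ∩ circle(D,3.00): a=9.5582, h=2.9394
θ=227°:   candidates: C₊=(5.5788,2.6420) cross=29.859; C₋=(7.2718,-2.9877) cross=-29.859
θ=227°:   branch - wants cross < 0 → take C=(7.2718,-2.9877) (cross=-29.859)
θ=227°: ex = (C−B)/|BC| = (1.0000,-0.0062); ey = (0.0062,1.0000)
θ=227°: P = B + -2.19·ex + -3.23·ey = (-4.9381,-6.1417)
θ=230°: B = A + 4.00·(cos230°, sin230°) = (-2.5712, -3.0642)
θ=230°: |BD| = 10.0497
θ=230°: circle(B,10.00) ∩ circle(D,3.00): a=9.5523, h=2.9585
θ=230°:   candidates: C₊=(5.6243,2.6660) cross=29.732; C₋=(7.4284,-2.9693) cross=-29.732
θ=230°:   branch - wants cross < 0 → take C=(7.4284,-2.9693) (cross=-29.732)
θ=230°: ex = (C−B)/|BC| = (1.0000,0.0095); ey = (-0.0095,1.0000)
θ=230°: P = B + -2.19·ex + -3.23·ey = (-4.7304,-6.3148)
θ=243°: B = A + 4.00·(cos243°, sin243°) = (-1.8160, -3.5640)
θ=243°: |BD| = 9.5091
θ=243°: circle(B,10.00) ∩ circle(D,3.00): a=9.5394, h=2.9998
θ=243°:   candidates: C₊=(5.9038,2.7925) cross=28.526; C₋=(8.1524,-2.7698) cross=-28.526
θ=243°:   branch - wants cross < 0 → take C=(8.1524,-2.7698) (cross=-28.526)
θ=243°: ex = (C−B)/|BC| = (0.9968,0.0794); ey = (-0.0794,0.9968)
θ=243°: P = B + -2.19·ex + -3.23·ey = (-3.7425,-6.9578)

θ=203°: -6.28 -4.47
θ=227°: -4.94 -6.14
θ=230°: -4.73 -6.31
θ=243°: -3.74 -6.96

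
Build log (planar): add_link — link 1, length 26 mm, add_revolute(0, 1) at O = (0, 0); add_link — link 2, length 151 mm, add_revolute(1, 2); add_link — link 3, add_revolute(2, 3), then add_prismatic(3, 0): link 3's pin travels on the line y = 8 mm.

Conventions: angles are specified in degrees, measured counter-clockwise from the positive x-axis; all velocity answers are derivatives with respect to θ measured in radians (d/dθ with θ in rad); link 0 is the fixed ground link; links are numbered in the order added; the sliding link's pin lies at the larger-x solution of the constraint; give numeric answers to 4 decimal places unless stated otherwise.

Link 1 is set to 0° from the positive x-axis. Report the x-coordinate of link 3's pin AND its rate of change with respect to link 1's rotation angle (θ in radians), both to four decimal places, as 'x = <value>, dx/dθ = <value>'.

geometry: r = 26 mm, L = 151 mm, e = 8 mm
crank pin P = (r cos θ, r sin θ) = (26.000000, 0.000000)
h = r sin θ − e = 0.000000 − 8 = -8.000000
x = r cos θ + √(L² − h²) = 26.000000 + 150.787931 = 176.787931
dx/dθ = −r sin θ − h·r cos θ/√(L² − h²) (θ in radians; h = -8.000000) = 1.379421

x = 176.7879, dx/dθ = 1.3794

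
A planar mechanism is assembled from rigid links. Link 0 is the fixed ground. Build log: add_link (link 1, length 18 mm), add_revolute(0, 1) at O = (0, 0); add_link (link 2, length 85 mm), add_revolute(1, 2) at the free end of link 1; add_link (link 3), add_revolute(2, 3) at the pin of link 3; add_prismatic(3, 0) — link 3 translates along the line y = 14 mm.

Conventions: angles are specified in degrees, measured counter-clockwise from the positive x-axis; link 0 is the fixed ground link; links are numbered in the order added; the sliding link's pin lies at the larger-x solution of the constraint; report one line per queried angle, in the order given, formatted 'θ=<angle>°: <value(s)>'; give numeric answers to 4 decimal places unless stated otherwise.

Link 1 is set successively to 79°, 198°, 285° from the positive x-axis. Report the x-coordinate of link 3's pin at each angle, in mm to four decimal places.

geometry: r = 18 mm, L = 85 mm, e = 14 mm
θ=79°: crank pin P = (r cos θ, r sin θ) = (3.434562, 17.669289)
θ=79°: h = r sin θ − e = 17.669289 − 14 = 3.669289
θ=79°: x = r cos θ + √(L² − h²) = 3.434562 + 84.920765 = 88.355327
θ=198°: crank pin P = (r cos θ, r sin θ) = (-17.119017, -5.562306)
θ=198°: h = r sin θ − e = -5.562306 − 14 = -19.562306
θ=198°: x = r cos θ + √(L² − h²) = -17.119017 + 82.718294 = 65.599277
θ=285°: crank pin P = (r cos θ, r sin θ) = (4.658743, -17.386665)
θ=285°: h = r sin θ − e = -17.386665 − 14 = -31.386665
θ=285°: x = r cos θ + √(L² − h²) = 4.658743 + 78.992894 = 83.651637

θ=79°: 88.3553
θ=198°: 65.5993
θ=285°: 83.6516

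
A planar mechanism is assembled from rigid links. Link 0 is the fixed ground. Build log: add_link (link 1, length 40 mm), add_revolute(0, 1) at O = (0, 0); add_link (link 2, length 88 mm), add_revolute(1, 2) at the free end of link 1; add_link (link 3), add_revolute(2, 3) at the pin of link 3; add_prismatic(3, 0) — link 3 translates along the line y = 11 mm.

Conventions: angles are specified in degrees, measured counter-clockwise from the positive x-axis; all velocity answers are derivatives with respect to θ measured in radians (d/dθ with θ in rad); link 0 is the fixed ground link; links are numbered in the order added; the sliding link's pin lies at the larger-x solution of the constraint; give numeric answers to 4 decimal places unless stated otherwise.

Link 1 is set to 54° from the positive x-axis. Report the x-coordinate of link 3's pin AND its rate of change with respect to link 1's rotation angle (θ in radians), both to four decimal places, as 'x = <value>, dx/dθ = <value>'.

geometry: r = 40 mm, L = 88 mm, e = 11 mm
crank pin P = (r cos θ, r sin θ) = (23.511410, 32.360680)
h = r sin θ − e = 32.360680 − 11 = 21.360680
x = r cos θ + √(L² − h²) = 23.511410 + 85.368152 = 108.879562
dx/dθ = −r sin θ − h·r cos θ/√(L² − h²) (θ in radians; h = 21.360680) = -38.243666

x = 108.8796, dx/dθ = -38.2437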